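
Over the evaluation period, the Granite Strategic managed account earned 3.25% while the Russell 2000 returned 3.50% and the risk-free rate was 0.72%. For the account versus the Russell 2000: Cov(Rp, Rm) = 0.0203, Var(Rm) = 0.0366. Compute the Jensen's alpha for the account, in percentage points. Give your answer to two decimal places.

β = Cov / Var = 0.0203 / 0.0366 = 0.5546
E[R] = Rf + β(Rm − Rf) = 0.72% + 0.5546 × (3.50% − 0.72%) = 2.2618%
α = Rp − E[R] = 3.25% − 2.2618% = 0.9882

0.99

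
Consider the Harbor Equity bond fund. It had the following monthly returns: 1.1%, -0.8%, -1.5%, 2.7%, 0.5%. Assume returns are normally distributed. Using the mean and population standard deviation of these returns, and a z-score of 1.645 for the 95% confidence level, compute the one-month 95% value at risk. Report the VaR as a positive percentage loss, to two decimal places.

2.02

r̄ = (1.1 − 0.8 − 1.5 + 2.7 + 0.5) / 5 = 2.00 / 5 = 0.4000%
Σ(r − r̄)² = (1.1 − 0.4000)² + (-0.8 − 0.4000)² + (-1.5 − 0.4000)² + … = 10.8400
population σ = √(10.8400 / 5) = √2.1680 = 1.4724%
VaR = −(r̄ − z·σ) = −(0.4000 − 1.645 × 1.4724) = −(-2.0221) = 2.0221%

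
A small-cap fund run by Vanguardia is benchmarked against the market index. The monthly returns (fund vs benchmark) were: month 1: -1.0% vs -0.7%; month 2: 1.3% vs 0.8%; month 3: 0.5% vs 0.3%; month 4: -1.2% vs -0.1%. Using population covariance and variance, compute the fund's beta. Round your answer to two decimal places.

1.69

r̄p = -0.1000%,  r̄m = 0.0750%
Cov = Σ(rp − r̄p)(rm − r̄m) / 4 = 0.5100
Var(rm) = Σ(rm − r̄m)² / 4 = 0.3019
β = Cov / Var = 0.5100 / 0.3019 = 1.6893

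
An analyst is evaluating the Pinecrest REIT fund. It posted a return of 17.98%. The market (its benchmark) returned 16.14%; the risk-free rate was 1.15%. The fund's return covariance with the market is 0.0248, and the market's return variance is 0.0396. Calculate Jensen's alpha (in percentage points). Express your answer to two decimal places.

7.44

β = Cov / Var = 0.0248 / 0.0396 = 0.6263
E[R] = Rf + β(Rm − Rf) = 1.15% + 0.6263 × (16.14% − 1.15%) = 10.5382%
α = Rp − E[R] = 17.98% − 10.5382% = 7.4418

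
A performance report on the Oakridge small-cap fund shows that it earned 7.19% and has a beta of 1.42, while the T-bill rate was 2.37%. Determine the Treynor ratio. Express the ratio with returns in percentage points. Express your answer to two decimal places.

3.39

Treynor = (Rp − Rf) / β = (7.19% − 2.37%) / 1.42 = 4.82 / 1.42 = 3.3944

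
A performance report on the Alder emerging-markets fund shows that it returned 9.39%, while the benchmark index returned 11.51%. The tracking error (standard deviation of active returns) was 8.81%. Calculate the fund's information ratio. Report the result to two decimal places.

-0.24

IR = (Rp − Rb) / TE = (9.39% − 11.51%) / 8.81% = -2.12% / 8.81% = -0.2406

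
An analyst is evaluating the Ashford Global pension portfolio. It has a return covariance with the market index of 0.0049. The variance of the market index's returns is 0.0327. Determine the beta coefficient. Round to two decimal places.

0.15

β = Cov(Rp, Rm) / Var(Rm) = 0.0049 / 0.0327 = 0.1498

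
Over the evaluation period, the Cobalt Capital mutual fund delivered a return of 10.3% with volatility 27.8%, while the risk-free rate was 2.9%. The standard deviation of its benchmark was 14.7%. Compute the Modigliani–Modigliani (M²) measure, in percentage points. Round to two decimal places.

Sharpe = (Rp − Rf) / σp = (10.3% − 2.9%) / 27.8% = 0.2662
M² = Rf + Sharpe × σm = 2.9% + 0.2662 × 14.7% = 6.8131%

6.81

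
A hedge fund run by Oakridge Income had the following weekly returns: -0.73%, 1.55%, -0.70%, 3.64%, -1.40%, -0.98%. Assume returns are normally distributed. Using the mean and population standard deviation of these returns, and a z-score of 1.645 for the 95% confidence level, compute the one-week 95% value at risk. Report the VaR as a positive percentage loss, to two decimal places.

Mean return r̄ = 1.380 / 6 = 0.2300%
Population σ = √[Σ(r − r̄)² / 6] = √[19.2780 / 6] = √3.2130 = 1.7925%
VaR = −(r̄ − z·σ) = −(0.2300 − 1.645 × 1.7925) = −(-2.7187) = 2.7187%

2.72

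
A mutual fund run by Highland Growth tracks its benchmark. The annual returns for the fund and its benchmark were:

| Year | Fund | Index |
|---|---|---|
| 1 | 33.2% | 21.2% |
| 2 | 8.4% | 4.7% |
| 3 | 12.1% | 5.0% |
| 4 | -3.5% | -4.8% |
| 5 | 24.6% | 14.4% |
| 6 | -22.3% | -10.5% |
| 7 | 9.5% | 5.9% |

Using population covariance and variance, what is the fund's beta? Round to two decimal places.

1.67

r̄p = 8.8571%,  r̄m = 5.1286%
Cov = Σ(rp − r̄p)(rm − r̄m) / 7 = 163.8698
Var(rm) = Σ(rm − r̄m)² / 7 = 98.2678
β = Cov / Var = 163.8698 / 98.2678 = 1.6676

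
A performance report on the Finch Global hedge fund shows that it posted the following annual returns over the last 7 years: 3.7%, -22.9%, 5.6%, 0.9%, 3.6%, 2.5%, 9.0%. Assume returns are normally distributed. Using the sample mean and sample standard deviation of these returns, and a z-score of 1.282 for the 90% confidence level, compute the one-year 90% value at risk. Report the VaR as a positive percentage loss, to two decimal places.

13.20

μ = (3.7 − 22.9 + 5.6 + 0.9 + 3.6 + 2.5 + 9) / 7 = 2.40 / 7 = 0.3429%
Σ(r − μ)² = 669.6571; sample σ = √(669.6571/6) = 10.5645%
VaR = −(μ − z·σ) = −(0.3429 − 1.282 × 10.5645) = −(-13.2008) = 13.2008%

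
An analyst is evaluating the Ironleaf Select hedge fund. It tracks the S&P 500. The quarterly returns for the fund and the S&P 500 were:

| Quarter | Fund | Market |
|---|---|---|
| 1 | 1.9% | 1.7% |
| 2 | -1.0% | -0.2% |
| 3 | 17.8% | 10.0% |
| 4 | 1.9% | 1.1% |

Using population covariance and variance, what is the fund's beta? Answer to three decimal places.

1.841

r̄p = 5.1500%,  r̄m = 3.1500%
Cov = Σ(rp − r̄p)(rm − r̄m) / 4 = 29.6575
Var(rm) = Σ(rm − r̄m)² / 4 = 16.1125
β = Cov / Var = 29.6575 / 16.1125 = 1.8407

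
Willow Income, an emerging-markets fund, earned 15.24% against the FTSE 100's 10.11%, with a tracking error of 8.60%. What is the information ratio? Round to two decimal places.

IR = (Rp − Rb) / TE = (15.24% − 10.11%) / 8.60% = 5.13% / 8.60% = 0.5965

0.60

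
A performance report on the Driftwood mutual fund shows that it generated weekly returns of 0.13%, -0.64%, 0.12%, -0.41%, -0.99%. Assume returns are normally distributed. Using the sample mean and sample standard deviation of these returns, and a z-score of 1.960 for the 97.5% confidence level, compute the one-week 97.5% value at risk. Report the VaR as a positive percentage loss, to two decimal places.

r̄ = (0.13 − 0.64 + 0.12 − 0.41 − 0.99) / 5 = -1.790 / 5 = -0.3580%
Σ(r − r̄)² = 0.9483; sample σ = √(0.9483/4) = 0.4869%
VaR = −(r̄ − z·σ) = −(-0.3580 − 1.960 × 0.4869) = −(-1.3123) = 1.3123%

1.31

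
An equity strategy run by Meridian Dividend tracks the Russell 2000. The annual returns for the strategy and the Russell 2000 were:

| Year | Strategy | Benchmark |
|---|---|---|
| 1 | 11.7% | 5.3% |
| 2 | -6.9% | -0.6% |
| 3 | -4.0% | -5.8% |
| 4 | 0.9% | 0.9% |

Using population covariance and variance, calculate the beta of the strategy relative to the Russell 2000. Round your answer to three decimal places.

r̄p = 0.4250%,  r̄m = -0.0500%
Cov = Σ(rp − r̄p)(rm − r̄m) / 4 = 22.5613
Var(rm) = Σ(rm − r̄m)² / 4 = 15.7225
β = Cov / Var = 22.5613 / 15.7225 = 1.4350

1.435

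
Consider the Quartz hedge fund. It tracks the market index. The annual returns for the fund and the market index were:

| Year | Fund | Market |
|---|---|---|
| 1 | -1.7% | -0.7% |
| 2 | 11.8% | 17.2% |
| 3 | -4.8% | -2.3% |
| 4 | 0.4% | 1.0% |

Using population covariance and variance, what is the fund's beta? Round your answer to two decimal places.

0.79

r̄p = 1.4250%,  r̄m = 3.8000%
Cov = Σ(rp − r̄p)(rm − r̄m) / 4 = 48.4825
Var(rm) = Σ(rm − r̄m)² / 4 = 61.2150
β = Cov / Var = 48.4825 / 61.2150 = 0.7920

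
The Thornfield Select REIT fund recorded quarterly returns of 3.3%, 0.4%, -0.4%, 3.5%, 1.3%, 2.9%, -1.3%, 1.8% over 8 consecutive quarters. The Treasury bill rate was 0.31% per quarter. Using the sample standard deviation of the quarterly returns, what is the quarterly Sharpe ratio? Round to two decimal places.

0.64

r̄ = (3.3 + 0.4 − 0.4 + 3.5 + 1.3 + 2.9 − 1.3 + 1.8) / 8 = 11.50 / 8 = 1.4375%
Sample std dev = √[21.9588 / 7] = 1.7711%
Sharpe = (r̄ − rf) / σ = (1.4375 − 0.31) / 1.7711 = 1.1275 / 1.7711 = 0.6366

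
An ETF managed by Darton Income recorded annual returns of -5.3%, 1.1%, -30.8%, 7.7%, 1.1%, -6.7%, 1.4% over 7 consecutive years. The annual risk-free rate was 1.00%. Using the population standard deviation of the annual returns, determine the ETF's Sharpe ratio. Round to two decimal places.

-0.47

r̄ = (-5.3 + 1.1 − 30.8 + 7.7 + 1.1 − 6.7 + 1.4) / 7 = -31.50 / 7 = -4.5000%
Population σ = √[Σ(r − r̄)² / 7] = √[943.5400 / 7] = √134.7914 = 11.6100%
Sharpe = (r̄ − rf) / σ = (-4.5000 − 1) / 11.6100 = -5.5000 / 11.6100 = -0.4737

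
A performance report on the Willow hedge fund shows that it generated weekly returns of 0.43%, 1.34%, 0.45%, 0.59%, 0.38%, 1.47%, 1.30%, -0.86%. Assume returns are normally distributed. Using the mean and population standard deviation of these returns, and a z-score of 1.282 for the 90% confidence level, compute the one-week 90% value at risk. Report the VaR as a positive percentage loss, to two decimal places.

r̄ = (0.43 + 1.34 + 0.45 + 0.59 + 0.38 + 1.47 + 1.3 − 0.86) / 8 = 0.6375%
Σ(r − r̄)² = (0.43 − 0.6375)² + (1.34 − 0.6375)² + (0.45 − 0.6375)² + … = 4.0148
population σ = √(4.0148 / 8) = √0.5019 = 0.7084%
VaR = −(r̄ − z·σ) = −(0.6375 − 1.282 × 0.7084) = −(-0.2707) = 0.2707%

0.27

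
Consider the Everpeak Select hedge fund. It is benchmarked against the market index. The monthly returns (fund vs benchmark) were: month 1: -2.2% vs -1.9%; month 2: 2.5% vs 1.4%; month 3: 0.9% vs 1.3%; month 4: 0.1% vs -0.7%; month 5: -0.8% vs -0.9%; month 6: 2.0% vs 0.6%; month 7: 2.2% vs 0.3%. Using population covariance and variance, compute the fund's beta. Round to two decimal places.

r̄p = 0.6714%,  r̄m = 0.0143%
Cov = Σ(rp − r̄p)(rm − r̄m) / 7 = 1.6133
Var(rm) = Σ(rm − r̄m)² / 7 = 1.2869
β = Cov / Var = 1.6133 / 1.2869 = 1.2536

1.25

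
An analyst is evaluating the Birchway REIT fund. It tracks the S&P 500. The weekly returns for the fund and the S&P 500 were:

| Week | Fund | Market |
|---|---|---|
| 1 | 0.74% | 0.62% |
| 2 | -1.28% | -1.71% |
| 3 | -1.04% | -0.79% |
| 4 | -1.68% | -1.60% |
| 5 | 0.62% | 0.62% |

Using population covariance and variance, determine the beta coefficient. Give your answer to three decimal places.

0.960

r̄p = -0.5280%,  r̄m = -0.5720%
Cov = Σ(rp − r̄p)(rm − r̄m) / 5 = 1.0063
Var(rm) = Σ(rm − r̄m)² / 5 = 1.0482
β = Cov / Var = 1.0063 / 1.0482 = 0.9600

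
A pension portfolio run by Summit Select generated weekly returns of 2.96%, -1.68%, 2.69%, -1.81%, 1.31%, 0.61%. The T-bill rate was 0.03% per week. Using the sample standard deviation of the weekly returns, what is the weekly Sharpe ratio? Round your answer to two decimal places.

μ = (2.96 − 1.68 + 2.69 − 1.81 + 1.31 + 0.61) / 6 = 4.080 / 6 = 0.6800%
Sample σ = √[Σ(r − μ)² / 5] = √[21.4100 / 5] = √4.2820 = 2.0693%
Sharpe = (μ − rf) / σ = (0.6800 − 0.03) / 2.0693 = 0.6500 / 2.0693 = 0.3141

0.31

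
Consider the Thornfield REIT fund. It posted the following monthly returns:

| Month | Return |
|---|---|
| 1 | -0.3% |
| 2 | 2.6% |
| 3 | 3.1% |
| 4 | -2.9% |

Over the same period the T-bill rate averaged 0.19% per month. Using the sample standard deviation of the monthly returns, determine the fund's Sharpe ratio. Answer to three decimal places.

Mean return r̄ = 2.50 / 4 = 0.6250%
Sample σ = √[Σ(r − r̄)² / 3] = √[23.3075 / 3] = √7.7692 = 2.7873%
Sharpe = (r̄ − rf) / σ = (0.6250 − 0.19) / 2.7873 = 0.4350 / 2.7873 = 0.1561

0.156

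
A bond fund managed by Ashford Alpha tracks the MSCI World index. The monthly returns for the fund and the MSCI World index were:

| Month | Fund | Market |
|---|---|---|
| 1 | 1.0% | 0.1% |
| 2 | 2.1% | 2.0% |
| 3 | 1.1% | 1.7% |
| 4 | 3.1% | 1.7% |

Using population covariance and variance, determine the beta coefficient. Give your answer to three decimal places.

0.630

r̄p = 1.8250%,  r̄m = 1.3750%
Cov = Σ(rp − r̄p)(rm − r̄m) / 4 = 0.3506
Var(rm) = Σ(rm − r̄m)² / 4 = 0.5569
β = Cov / Var = 0.3506 / 0.5569 = 0.6296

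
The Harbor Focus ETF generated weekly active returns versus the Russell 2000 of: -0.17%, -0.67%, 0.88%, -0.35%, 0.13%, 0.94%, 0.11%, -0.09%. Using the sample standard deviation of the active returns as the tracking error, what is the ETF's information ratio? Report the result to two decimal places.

0.17

μ = (-0.17 − 0.67 + 0.88 − 0.35 + 0.13 + 0.94 + 0.11 − 0.09) / 8 = 0.780 / 8 = 0.0975%
Sample σ = √[Σ(r − μ)² / 7] = √[2.2194 / 7] = √0.3171 = 0.5631%
IR = μ / tracking error = 0.0975 / 0.5631 = 0.1731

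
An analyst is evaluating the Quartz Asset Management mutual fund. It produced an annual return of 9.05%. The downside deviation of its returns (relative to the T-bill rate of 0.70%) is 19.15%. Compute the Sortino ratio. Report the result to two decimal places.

0.44

Sortino = (Rp − Rf) / σd = (9.05% − 0.70%) / 19.15% = 8.35% / 19.15% = 0.4360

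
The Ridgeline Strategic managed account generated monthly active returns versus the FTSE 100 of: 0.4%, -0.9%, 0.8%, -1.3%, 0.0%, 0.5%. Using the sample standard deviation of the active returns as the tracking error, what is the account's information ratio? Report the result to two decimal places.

μ = (0.4 − 0.9 + 0.8 − 1.3 + 0 + 0.5) / 6 = -0.0833%
Σ(r − μ)² = (0.4 − (-0.0833))² + (-0.9 − (-0.0833))² + … = 3.5083
σ = √[3.5083 / 5] = 0.8377%
IR = μ / tracking error = -0.0833 / 0.8377 = -0.0994

-0.10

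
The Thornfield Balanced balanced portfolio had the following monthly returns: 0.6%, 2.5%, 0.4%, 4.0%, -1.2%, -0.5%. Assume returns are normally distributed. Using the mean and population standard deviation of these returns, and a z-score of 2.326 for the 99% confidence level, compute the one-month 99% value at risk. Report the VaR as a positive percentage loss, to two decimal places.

Mean return r̄ = 5.80 / 6 = 0.9667%
Population σ = √[Σ(r − r̄)² / 6] = √[18.8533 / 6] = √3.1422 = 1.7726%
VaR = −(r̄ − z·σ) = −(0.9667 − 2.326 × 1.7726) = −(-3.1564) = 3.1564%

3.16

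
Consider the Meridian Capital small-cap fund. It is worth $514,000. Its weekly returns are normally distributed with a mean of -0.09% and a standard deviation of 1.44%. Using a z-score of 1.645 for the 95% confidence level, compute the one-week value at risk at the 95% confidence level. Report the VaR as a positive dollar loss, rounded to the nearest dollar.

Return at the 95% tail: μ − z·σ = -0.09% − 1.645 × 1.44% = -0.09 − 2.3688 = -2.4588%
VaR = −(-2.4588%) × $514,000 = 2.4588% × $514,000 = $12,638

$12,638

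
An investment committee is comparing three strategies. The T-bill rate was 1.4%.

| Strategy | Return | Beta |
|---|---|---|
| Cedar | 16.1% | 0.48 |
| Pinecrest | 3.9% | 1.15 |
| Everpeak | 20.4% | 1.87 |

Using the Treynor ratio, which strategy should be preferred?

Cedar

Cedar: Treynor = (16.1% − 1.4%) / 0.48 = 30.625
Pinecrest: Treynor = (3.9% − 1.4%) / 1.15 = 2.174
Everpeak: Treynor = (20.4% − 1.4%) / 1.87 = 10.160
Highest: Cedar (30.625).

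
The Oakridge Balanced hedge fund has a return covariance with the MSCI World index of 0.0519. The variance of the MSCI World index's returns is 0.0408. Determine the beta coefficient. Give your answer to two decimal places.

1.27

β = Cov(Rp, Rm) / Var(Rm) = 0.0519 / 0.0408 = 1.2721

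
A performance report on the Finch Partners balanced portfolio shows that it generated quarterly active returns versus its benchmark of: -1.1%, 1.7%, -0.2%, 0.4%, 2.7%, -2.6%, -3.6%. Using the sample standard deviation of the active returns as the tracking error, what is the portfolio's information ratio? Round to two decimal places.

Mean return r̄ = -2.70 / 7 = -0.3857%
Sample std dev = √[30.2686 / 6] = 2.2461%
IR = r̄ / tracking error = -0.3857 / 2.2461 = -0.1717

-0.17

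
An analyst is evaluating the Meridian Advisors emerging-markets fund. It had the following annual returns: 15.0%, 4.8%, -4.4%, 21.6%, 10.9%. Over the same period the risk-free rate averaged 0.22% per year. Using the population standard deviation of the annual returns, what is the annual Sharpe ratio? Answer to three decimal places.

1.055

r̄ = (15 + 4.8 − 4.4 + 21.6 + 10.9) / 5 = 9.5800%
Population std dev = √[393.8880 / 5] = 8.8757%
Sharpe = (r̄ − rf) / σ = (9.5800 − 0.22) / 8.8757 = 9.3600 / 8.8757 = 1.0546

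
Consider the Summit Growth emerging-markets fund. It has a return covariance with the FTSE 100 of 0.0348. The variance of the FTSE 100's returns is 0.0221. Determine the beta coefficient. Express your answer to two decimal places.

β = Cov(Rp, Rm) / Var(Rm) = 0.0348 / 0.0221 = 1.5747

1.57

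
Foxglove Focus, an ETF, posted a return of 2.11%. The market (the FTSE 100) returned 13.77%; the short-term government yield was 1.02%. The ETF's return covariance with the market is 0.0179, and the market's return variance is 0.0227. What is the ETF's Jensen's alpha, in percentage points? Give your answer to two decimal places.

β = Cov / Var = 0.0179 / 0.0227 = 0.7885
E[R] = Rf + β(Rm − Rf) = 1.02% + 0.7885 × (13.77% − 1.02%) = 11.0734%
α = Rp − E[R] = 2.11% − 11.0734% = -8.9634

-8.96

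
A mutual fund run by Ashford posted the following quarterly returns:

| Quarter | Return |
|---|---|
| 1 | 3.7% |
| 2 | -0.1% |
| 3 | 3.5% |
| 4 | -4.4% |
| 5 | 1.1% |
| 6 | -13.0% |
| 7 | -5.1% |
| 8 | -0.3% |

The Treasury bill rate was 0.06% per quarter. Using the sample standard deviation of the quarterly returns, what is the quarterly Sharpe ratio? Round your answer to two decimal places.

r̄ = (3.7 − 0.1 + 3.5 − 4.4 + 1.1 − 13 − 5.1 − 0.3) / 8 = -14.60 / 8 = -1.8250%
Σ(r − r̄)² = 214.9750; sample σ = √(214.9750/7) = 5.5417%
Sharpe = (r̄ − rf) / σ = (-1.8250 − 0.06) / 5.5417 = -1.8850 / 5.5417 = -0.3401

-0.34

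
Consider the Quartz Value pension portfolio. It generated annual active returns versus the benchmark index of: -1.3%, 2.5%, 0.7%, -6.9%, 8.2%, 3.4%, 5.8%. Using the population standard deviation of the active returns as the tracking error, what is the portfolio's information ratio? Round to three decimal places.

Mean return μ = 12.40 / 7 = 1.7714%
Σ(r − μ)² = 146.5143; population σ = √(146.5143/7) = 4.5750%
IR = μ / tracking error = 1.7714 / 4.5750 = 0.3872

0.387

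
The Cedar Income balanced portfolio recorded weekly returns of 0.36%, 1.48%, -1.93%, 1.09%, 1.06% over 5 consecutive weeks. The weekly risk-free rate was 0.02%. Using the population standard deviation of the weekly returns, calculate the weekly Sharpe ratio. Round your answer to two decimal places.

r̄ = (0.36 + 1.48 − 1.93 + 1.09 + 1.06) / 5 = 2.060 / 5 = 0.4120%
Population σ = √[Σ(r − r̄)² / 5] = √[7.5079 / 5] = √1.5016 = 1.2254%
Sharpe = (r̄ − rf) / σ = (0.4120 − 0.02) / 1.2254 = 0.3920 / 1.2254 = 0.3199

0.32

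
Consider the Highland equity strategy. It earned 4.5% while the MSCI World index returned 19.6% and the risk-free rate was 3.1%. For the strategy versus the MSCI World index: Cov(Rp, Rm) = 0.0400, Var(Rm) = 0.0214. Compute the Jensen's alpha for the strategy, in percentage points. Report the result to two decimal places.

β = Cov / Var = 0.0400 / 0.0214 = 1.8692
E[R] = Rf + β(Rm − Rf) = 3.1% + 1.8692 × (19.6% − 3.1%) = 33.9418%
α = Rp − E[R] = 4.5% − 33.9418% = -29.4418

-29.44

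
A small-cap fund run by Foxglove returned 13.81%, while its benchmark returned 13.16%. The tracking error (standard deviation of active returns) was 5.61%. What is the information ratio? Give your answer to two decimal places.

IR = (Rp − Rb) / TE = (13.81% − 13.16%) / 5.61% = 0.65% / 5.61% = 0.1159

0.12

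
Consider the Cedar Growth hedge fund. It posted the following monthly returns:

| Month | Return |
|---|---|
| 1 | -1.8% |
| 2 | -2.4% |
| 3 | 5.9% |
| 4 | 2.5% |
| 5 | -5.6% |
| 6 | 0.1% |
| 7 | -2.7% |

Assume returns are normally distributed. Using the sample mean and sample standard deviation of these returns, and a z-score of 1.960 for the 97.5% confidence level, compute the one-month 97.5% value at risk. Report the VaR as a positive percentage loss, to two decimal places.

8.01

μ = (-1.8 − 2.4 + 5.9 + 2.5 − 5.6 + 0.1 − 2.7) / 7 = -4.00 / 7 = -0.5714%
Σ(r − μ)² = 86.4343; sample σ = √(86.4343/6) = 3.7955%
VaR = −(μ − z·σ) = −(-0.5714 − 1.960 × 3.7955) = −(-8.0106) = 8.0106%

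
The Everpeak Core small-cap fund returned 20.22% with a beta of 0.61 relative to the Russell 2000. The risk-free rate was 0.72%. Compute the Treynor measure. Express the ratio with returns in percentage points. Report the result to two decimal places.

31.97

Treynor = (Rp − Rf) / β = (20.22% − 0.72%) / 0.61 = 19.50 / 0.61 = 31.9672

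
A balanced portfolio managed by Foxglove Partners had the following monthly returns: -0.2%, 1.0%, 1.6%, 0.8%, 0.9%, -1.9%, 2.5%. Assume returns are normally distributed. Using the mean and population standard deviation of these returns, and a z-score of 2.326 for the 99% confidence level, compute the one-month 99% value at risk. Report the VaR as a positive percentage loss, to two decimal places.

2.34

μ = (-0.2 + 1 + 1.6 + 0.8 + 0.9 − 1.9 + 2.5) / 7 = 0.6714%
Population std dev = √[11.7543 / 7] = 1.2958%
VaR = −(μ − z·σ) = −(0.6714 − 2.326 × 1.2958) = −(-2.3426) = 2.3426%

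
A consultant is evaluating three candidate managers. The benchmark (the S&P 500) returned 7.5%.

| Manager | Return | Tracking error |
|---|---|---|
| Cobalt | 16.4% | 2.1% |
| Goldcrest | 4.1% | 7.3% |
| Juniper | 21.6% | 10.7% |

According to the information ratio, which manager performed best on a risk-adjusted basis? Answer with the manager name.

Cobalt

Cobalt: IR = (16.4% − 7.5%) / 2.1% = 4.238
Goldcrest: IR = (4.1% − 7.5%) / 7.3% = -0.466
Juniper: IR = (21.6% − 7.5%) / 10.7% = 1.318
Highest: Cobalt (4.238).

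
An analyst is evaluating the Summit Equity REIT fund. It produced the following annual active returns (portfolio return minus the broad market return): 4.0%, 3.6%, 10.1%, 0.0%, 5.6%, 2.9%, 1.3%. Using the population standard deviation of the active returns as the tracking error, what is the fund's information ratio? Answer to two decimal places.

r̄ = (4 + 3.6 + 10.1 + 0 + 5.6 + 2.9 + 1.3) / 7 = 27.50 / 7 = 3.9286%
Population σ = √[Σ(r − r̄)² / 7] = √[64.3943 / 7] = √9.1992 = 3.0330%
IR = r̄ / tracking error = 3.9286 / 3.0330 = 1.2953

1.30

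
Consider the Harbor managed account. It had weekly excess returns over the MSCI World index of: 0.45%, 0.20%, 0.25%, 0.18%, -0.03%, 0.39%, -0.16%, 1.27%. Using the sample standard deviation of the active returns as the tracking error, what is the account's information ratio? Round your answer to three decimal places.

r̄ = (0.45 + 0.2 + 0.25 + 0.18 − 0.03 + 0.39 − 0.16 + 1.27) / 8 = 0.3188%
Σ(r − r̄)² = (0.45 − 0.3188)² + (0.2 − 0.3188)² + … = 1.3161
σ = √[1.3161 / 7] = 0.4336%
IR = r̄ / tracking error = 0.3188 / 0.4336 = 0.7352

0.735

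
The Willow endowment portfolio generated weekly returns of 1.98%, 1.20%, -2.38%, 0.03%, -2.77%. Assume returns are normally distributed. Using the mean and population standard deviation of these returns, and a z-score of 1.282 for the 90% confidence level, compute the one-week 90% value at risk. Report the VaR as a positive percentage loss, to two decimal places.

r̄ = (1.98 + 1.2 − 2.38 + 0.03 − 2.77) / 5 = -0.3880%
Σ(r − r̄)² = 17.9459; population σ = √(17.9459/5) = 1.8945%
VaR = −(r̄ − z·σ) = −(-0.3880 − 1.282 × 1.8945) = −(-2.8167) = 2.8167%

2.82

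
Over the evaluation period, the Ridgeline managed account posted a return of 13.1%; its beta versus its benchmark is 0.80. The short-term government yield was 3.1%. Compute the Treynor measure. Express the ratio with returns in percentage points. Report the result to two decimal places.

Treynor = (Rp − Rf) / β = (13.1% − 3.1%) / 0.80 = 10.00 / 0.80 = 12.5000

12.50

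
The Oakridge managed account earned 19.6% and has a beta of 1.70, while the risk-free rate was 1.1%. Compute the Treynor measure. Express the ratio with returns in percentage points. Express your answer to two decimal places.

Treynor = (Rp − Rf) / β = (19.6% − 1.1%) / 1.70 = 18.50 / 1.70 = 10.8824

10.88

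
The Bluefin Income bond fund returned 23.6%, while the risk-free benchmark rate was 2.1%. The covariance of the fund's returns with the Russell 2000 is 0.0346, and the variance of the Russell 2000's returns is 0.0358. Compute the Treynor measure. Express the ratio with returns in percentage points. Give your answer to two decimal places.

22.25

β = Cov / Var = 0.0346 / 0.0358 = 0.9665
Treynor = (Rp − Rf) / β = (23.6% − 2.1%) / 0.9665 = 21.50 / 0.9665 = 22.2452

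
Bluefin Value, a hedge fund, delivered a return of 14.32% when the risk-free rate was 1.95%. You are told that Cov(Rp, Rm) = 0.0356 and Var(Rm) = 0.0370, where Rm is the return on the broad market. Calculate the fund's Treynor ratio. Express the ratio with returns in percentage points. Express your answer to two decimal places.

β = Cov / Var = 0.0356 / 0.0370 = 0.9622
Treynor = (Rp − Rf) / β = (14.32% − 1.95%) / 0.9622 = 12.37 / 0.9622 = 12.8560

12.86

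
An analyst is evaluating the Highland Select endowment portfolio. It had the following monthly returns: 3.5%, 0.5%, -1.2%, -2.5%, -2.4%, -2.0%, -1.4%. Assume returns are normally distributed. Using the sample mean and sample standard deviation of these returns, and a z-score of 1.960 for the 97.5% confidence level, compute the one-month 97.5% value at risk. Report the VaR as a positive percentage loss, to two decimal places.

Mean return r̄ = -5.50 / 7 = -0.7857%
Sample std dev = √[27.5886 / 6] = 2.1443%
VaR = −(r̄ − z·σ) = −(-0.7857 − 1.960 × 2.1443) = −(-4.9885) = 4.9885%

4.99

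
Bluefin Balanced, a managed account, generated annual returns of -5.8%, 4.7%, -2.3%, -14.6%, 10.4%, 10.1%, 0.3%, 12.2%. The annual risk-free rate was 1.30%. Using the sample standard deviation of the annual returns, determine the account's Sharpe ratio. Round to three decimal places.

r̄ = (-5.8 + 4.7 − 2.3 − 14.6 + 10.4 + 10.1 + 0.3 + 12.2) / 8 = 15.00 / 8 = 1.8750%
Sample std dev = √[605.1550 / 7] = 9.2979%
Sharpe = (r̄ − rf) / σ = (1.8750 − 1.3) / 9.2979 = 0.5750 / 9.2979 = 0.0618

0.062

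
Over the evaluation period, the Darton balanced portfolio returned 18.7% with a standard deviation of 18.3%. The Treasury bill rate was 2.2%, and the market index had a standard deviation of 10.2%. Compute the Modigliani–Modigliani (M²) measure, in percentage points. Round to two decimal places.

Sharpe = (Rp − Rf) / σp = (18.7% − 2.2%) / 18.3% = 0.9016
M² = Rf + Sharpe × σm = 2.2% + 0.9016 × 10.2% = 11.3963%

11.40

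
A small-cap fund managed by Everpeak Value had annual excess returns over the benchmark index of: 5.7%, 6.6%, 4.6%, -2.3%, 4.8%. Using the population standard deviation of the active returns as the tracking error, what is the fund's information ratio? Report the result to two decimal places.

1.22

Mean return μ = 19.40 / 5 = 3.8800%
Σ(r − μ)² = (5.7 − 3.8800)² + (6.6 − 3.8800)² + … = 50.2680
σ = √[50.2680 / 5] = 3.1707%
IR = μ / tracking error = 3.8800 / 3.1707 = 1.2237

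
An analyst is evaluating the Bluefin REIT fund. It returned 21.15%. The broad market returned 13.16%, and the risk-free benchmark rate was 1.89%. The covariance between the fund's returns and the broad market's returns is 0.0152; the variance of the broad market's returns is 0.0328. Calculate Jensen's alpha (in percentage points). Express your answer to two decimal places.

β = Cov / Var = 0.0152 / 0.0328 = 0.4634
E[R] = Rf + β(Rm − Rf) = 1.89% + 0.4634 × (13.16% − 1.89%) = 7.1125%
α = Rp − E[R] = 21.15% − 7.1125% = 14.0375

14.04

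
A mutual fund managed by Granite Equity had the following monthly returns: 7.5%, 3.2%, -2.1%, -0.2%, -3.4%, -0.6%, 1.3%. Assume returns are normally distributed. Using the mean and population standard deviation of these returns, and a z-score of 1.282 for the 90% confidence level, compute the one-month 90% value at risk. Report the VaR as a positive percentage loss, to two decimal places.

3.52

Mean return μ = 5.70 / 7 = 0.8143%
Population std dev = √[79.9086 / 7] = 3.3787%
VaR = −(μ − z·σ) = −(0.8143 − 1.282 × 3.3787) = −(-3.5172) = 3.5172%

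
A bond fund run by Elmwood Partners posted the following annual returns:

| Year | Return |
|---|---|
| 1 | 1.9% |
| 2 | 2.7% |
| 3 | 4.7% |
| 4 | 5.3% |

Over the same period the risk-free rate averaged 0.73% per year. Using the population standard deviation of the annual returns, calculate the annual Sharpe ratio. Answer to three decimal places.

Mean return μ = 14.60 / 4 = 3.6500%
Σ(r − μ)² = (1.9 − 3.6500)² + (2.7 − 3.6500)² + … = 7.7900
population σ = √(7.7900 / 4) = √1.9475 = 1.3955%
Sharpe = (μ − rf) / σ = (3.6500 − 0.73) / 1.3955 = 2.9200 / 1.3955 = 2.0924

2.092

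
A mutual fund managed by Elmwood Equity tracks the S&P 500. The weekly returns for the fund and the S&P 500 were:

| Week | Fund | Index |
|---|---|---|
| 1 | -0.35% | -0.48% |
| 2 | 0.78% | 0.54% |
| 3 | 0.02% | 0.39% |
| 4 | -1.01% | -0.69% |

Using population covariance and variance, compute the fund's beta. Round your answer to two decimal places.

r̄p = -0.1400%,  r̄m = -0.0600%
Cov = Σ(rp − r̄p)(rm − r̄m) / 4 = 0.3151
Var(rm) = Σ(rm − r̄m)² / 4 = 0.2840
β = Cov / Var = 0.3151 / 0.2840 = 1.1095

1.11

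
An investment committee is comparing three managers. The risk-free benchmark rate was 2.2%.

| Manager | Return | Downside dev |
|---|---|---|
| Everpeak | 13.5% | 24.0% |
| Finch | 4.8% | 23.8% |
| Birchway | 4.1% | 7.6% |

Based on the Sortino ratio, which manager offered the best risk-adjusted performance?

Everpeak

Everpeak: Sortino ratio = (13.5% − 2.2%) / 24.0% = 0.471
Finch: Sortino ratio = (4.8% − 2.2%) / 23.8% = 0.109
Birchway: Sortino ratio = (4.1% − 2.2%) / 7.6% = 0.250
Highest: Everpeak (0.471).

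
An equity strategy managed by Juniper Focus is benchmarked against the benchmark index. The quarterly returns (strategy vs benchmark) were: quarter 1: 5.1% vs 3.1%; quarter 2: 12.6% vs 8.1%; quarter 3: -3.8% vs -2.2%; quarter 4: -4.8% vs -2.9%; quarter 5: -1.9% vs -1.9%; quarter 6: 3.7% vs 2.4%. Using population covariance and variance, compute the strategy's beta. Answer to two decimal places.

r̄p = 1.8167%,  r̄m = 1.1000%
Cov = Σ(rp − r̄p)(rm − r̄m) / 6 = 23.4417
Var(rm) = Σ(rm − r̄m)² / 6 = 15.0967
β = Cov / Var = 23.4417 / 15.0967 = 1.5528

1.55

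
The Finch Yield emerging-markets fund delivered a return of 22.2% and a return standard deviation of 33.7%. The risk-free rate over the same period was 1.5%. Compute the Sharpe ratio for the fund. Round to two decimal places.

0.61

Sharpe = (Rp − Rf) / σp = (22.2% − 1.5%) / 33.7% = 20.70% / 33.7% = 0.6142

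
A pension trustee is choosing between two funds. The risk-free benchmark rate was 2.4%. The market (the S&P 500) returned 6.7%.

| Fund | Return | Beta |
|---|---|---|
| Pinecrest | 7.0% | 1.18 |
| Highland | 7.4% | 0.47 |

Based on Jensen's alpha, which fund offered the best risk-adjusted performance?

Highland

Pinecrest: α = 7.0% − [2.4% + 1.18 × (6.7% − 2.4%)] = -0.474
Highland: α = 7.4% − [2.4% + 0.47 × (6.7% − 2.4%)] = 2.979
Highest: Highland (2.979).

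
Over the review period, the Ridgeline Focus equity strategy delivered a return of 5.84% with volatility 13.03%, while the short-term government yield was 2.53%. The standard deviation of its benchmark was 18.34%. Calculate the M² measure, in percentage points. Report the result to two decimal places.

Sharpe = (Rp − Rf) / σp = (5.84% − 2.53%) / 13.03% = 0.2540
M² = Rf + Sharpe × σm = 2.53% + 0.2540 × 18.34% = 7.1884%

7.19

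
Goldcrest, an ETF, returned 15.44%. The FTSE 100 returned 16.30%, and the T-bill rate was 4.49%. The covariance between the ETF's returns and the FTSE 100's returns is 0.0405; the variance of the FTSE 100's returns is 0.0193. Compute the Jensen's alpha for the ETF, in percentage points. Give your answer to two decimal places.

-13.83

β = Cov / Var = 0.0405 / 0.0193 = 2.0984
E[R] = Rf + β(Rm − Rf) = 4.49% + 2.0984 × (16.30% − 4.49%) = 29.2721%
α = Rp − E[R] = 15.44% − 29.2721% = -13.8321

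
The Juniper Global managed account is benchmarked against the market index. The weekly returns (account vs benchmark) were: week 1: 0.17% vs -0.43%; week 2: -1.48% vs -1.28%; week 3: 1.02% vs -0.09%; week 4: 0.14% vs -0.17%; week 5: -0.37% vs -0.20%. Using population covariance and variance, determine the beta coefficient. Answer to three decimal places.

r̄p = -0.1040%,  r̄m = -0.4340%
Cov = Σ(rp − r̄p)(rm − r̄m) / 5 = 0.3108
Var(rm) = Σ(rm − r̄m)² / 5 = 0.1917
β = Cov / Var = 0.3108 / 0.1917 = 1.6213

1.621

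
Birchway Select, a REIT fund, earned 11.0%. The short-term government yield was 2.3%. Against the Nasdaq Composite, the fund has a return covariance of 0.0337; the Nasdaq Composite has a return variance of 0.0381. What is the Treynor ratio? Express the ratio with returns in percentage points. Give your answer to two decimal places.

β = Cov / Var = 0.0337 / 0.0381 = 0.8845
Treynor = (Rp − Rf) / β = (11.0% − 2.3%) / 0.8845 = 8.70 / 0.8845 = 9.8361

9.84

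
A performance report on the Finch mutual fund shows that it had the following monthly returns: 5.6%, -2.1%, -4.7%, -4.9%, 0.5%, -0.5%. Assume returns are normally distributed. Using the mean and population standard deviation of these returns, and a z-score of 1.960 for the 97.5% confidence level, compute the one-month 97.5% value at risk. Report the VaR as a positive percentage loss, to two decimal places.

8.00

μ = (5.6 − 2.1 − 4.7 − 4.9 + 0.5 − 0.5) / 6 = -6.10 / 6 = -1.0167%
Σ(r − μ)² = (5.6 − (-1.0167))² + (-2.1 − (-1.0167))² + (-4.7 − (-1.0167))² + … = 76.1683
σ = √[76.1683 / 6] = 3.5630%
VaR = −(μ − z·σ) = −(-1.0167 − 1.960 × 3.5630) = −(-8.0002) = 8.0002%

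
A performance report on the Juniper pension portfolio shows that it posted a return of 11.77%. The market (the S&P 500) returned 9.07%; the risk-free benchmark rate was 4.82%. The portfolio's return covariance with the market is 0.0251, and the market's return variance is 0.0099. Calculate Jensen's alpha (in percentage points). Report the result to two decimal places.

-3.83

β = Cov / Var = 0.0251 / 0.0099 = 2.5354
E[R] = Rf + β(Rm − Rf) = 4.82% + 2.5354 × (9.07% − 4.82%) = 15.5955%
α = Rp − E[R] = 11.77% − 15.5955% = -3.8255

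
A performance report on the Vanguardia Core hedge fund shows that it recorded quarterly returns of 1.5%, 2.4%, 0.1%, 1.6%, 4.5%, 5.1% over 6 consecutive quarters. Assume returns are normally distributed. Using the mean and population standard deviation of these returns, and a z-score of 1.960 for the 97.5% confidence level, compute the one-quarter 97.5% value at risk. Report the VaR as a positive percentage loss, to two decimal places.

0.89

r̄ = (1.5 + 2.4 + 0.1 + 1.6 + 4.5 + 5.1) / 6 = 15.20 / 6 = 2.5333%
Population std dev = √[18.3333 / 6] = 1.7480%
VaR = −(r̄ − z·σ) = −(2.5333 − 1.960 × 1.7480) = −(-0.8928) = 0.8928%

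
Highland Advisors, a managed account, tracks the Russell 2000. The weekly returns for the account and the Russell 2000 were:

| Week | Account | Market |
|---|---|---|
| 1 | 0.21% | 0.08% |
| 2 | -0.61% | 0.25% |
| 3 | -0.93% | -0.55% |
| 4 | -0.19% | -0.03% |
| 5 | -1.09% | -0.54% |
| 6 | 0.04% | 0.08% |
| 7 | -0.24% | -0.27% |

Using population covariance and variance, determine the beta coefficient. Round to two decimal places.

1.06

r̄p = -0.4014%,  r̄m = -0.1400%
Cov = Σ(rp − r̄p)(rm − r̄m) / 7 = 0.0921
Var(rm) = Σ(rm − r̄m)² / 7 = 0.0866
β = Cov / Var = 0.0921 / 0.0866 = 1.0635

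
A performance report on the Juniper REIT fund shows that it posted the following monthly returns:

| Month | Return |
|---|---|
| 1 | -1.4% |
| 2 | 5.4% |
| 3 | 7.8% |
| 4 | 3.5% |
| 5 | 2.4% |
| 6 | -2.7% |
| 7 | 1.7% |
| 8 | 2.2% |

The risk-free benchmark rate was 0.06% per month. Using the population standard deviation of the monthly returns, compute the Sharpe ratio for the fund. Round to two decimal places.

μ = (-1.4 + 5.4 + 7.8 + 3.5 + 2.4 − 2.7 + 1.7 + 2.2) / 8 = 2.3625%
Population std dev = √[80.3388 / 8] = 3.1690%
Sharpe = (μ − rf) / σ = (2.3625 − 0.06) / 3.1690 = 2.3025 / 3.1690 = 0.7266

0.73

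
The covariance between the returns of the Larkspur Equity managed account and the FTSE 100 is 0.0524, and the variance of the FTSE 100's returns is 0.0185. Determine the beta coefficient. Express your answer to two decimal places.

β = Cov(Rp, Rm) / Var(Rm) = 0.0524 / 0.0185 = 2.8324

2.83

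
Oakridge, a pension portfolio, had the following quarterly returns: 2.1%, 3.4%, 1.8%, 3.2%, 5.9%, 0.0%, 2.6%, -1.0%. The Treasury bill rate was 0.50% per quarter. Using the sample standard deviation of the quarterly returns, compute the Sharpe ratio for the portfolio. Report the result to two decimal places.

0.82

r̄ = (2.1 + 3.4 + 1.8 + 3.2 + 5.9 + 0 + 2.6 − 1) / 8 = 2.2500%
Σ(r − r̄)² = 31.5200; sample σ = √(31.5200/7) = 2.1220%
Sharpe = (r̄ − rf) / σ = (2.2500 − 0.5) / 2.1220 = 1.7500 / 2.1220 = 0.8247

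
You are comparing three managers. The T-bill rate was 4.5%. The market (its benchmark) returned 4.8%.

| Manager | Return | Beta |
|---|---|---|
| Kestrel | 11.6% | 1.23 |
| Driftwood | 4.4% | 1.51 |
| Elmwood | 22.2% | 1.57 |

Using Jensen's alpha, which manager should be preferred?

Elmwood

Kestrel: α = 11.6% − [4.5% + 1.23 × (4.8% − 4.5%)] = 6.731
Driftwood: α = 4.4% − [4.5% + 1.51 × (4.8% − 4.5%)] = -0.553
Elmwood: α = 22.2% − [4.5% + 1.57 × (4.8% − 4.5%)] = 17.229
Highest: Elmwood (17.229).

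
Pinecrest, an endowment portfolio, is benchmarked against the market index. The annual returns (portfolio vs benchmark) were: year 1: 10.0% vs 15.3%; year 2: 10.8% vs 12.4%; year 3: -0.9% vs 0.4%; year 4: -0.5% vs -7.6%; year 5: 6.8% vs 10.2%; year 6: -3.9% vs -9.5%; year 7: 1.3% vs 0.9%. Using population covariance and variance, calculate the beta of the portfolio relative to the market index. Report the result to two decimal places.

r̄p = 3.3714%,  r̄m = 3.1571%
Cov = Σ(rp − r̄p)(rm − r̄m) / 7 = 46.2045
Var(rm) = Σ(rm − r̄m)² / 7 = 81.5853
β = Cov / Var = 46.2045 / 81.5853 = 0.5663

0.57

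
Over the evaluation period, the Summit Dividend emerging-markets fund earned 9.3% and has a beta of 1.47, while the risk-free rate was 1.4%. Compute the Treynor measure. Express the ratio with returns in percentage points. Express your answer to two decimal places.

Treynor = (Rp − Rf) / β = (9.3% − 1.4%) / 1.47 = 7.90 / 1.47 = 5.3741

5.37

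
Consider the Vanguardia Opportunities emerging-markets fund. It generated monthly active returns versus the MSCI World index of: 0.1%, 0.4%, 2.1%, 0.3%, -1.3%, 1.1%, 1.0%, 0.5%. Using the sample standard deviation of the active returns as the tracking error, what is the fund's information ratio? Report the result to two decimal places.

0.54

r̄ = (0.1 + 0.4 + 2.1 + 0.3 − 1.3 + 1.1 + 1 + 0.5) / 8 = 0.5250%
Sample std dev = √[6.6150 / 7] = 0.9721%
IR = r̄ / tracking error = 0.5250 / 0.9721 = 0.5401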